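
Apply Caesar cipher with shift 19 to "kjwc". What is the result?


Caesar cipher: shift "kjwc" by 19
  'k' (pos 10) + 19 = pos 3 = 'd'
  'j' (pos 9) + 19 = pos 2 = 'c'
  'w' (pos 22) + 19 = pos 15 = 'p'
  'c' (pos 2) + 19 = pos 21 = 'v'
Result: dcpv

dcpv


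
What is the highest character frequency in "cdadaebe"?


Input: cdadaebe
Character counts:
  'a': 2
  'b': 1
  'c': 1
  'd': 2
  'e': 2
Maximum frequency: 2

2


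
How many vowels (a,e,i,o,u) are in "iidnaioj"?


Input: iidnaioj
Checking each character:
  'i' at position 0: vowel (running total: 1)
  'i' at position 1: vowel (running total: 2)
  'd' at position 2: consonant
  'n' at position 3: consonant
  'a' at position 4: vowel (running total: 3)
  'i' at position 5: vowel (running total: 4)
  'o' at position 6: vowel (running total: 5)
  'j' at position 7: consonant
Total vowels: 5

5


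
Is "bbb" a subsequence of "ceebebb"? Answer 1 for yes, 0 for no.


Check if "bbb" is a subsequence of "ceebebb"
Greedy scan:
  Position 0 ('c'): no match needed
  Position 1 ('e'): no match needed
  Position 2 ('e'): no match needed
  Position 3 ('b'): matches sub[0] = 'b'
  Position 4 ('e'): no match needed
  Position 5 ('b'): matches sub[1] = 'b'
  Position 6 ('b'): matches sub[2] = 'b'
All 3 characters matched => is a subsequence

1


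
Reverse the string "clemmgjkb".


Input: clemmgjkb
Reading characters right to left:
  Position 8: 'b'
  Position 7: 'k'
  Position 6: 'j'
  Position 5: 'g'
  Position 4: 'm'
  Position 3: 'm'
  Position 2: 'e'
  Position 1: 'l'
  Position 0: 'c'
Reversed: bkjgmmelc

bkjgmmelc


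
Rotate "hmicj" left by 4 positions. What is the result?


Input: "hmicj", rotate left by 4
First 4 characters: "hmic"
Remaining characters: "j"
Concatenate remaining + first: "j" + "hmic" = "jhmic"

jhmic


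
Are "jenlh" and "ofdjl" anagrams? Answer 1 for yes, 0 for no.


Strings: "jenlh", "ofdjl"
Sorted first:  ehjln
Sorted second: dfjlo
Differ at position 0: 'e' vs 'd' => not anagrams

0


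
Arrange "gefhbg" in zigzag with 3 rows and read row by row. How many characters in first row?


Zigzag "gefhbg" into 3 rows:
Placing characters:
  'g' => row 0
  'e' => row 1
  'f' => row 2
  'h' => row 1
  'b' => row 0
  'g' => row 1
Rows:
  Row 0: "gb"
  Row 1: "ehg"
  Row 2: "f"
First row length: 2

2


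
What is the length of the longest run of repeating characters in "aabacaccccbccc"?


Input: "aabacaccccbccc"
Scanning for longest run:
  Position 1 ('a'): continues run of 'a', length=2
  Position 2 ('b'): new char, reset run to 1
  Position 3 ('a'): new char, reset run to 1
  Position 4 ('c'): new char, reset run to 1
  Position 5 ('a'): new char, reset run to 1
  Position 6 ('c'): new char, reset run to 1
  Position 7 ('c'): continues run of 'c', length=2
  Position 8 ('c'): continues run of 'c', length=3
  Position 9 ('c'): continues run of 'c', length=4
  Position 10 ('b'): new char, reset run to 1
  Position 11 ('c'): new char, reset run to 1
  Position 12 ('c'): continues run of 'c', length=2
  Position 13 ('c'): continues run of 'c', length=3
Longest run: 'c' with length 4

4


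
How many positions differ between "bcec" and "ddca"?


Comparing "bcec" and "ddca" position by position:
  Position 0: 'b' vs 'd' => DIFFER
  Position 1: 'c' vs 'd' => DIFFER
  Position 2: 'e' vs 'c' => DIFFER
  Position 3: 'c' vs 'a' => DIFFER
Positions that differ: 4

4


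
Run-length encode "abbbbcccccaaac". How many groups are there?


Input: abbbbcccccaaac
Scanning for consecutive runs:
  Group 1: 'a' x 1 (positions 0-0)
  Group 2: 'b' x 4 (positions 1-4)
  Group 3: 'c' x 5 (positions 5-9)
  Group 4: 'a' x 3 (positions 10-12)
  Group 5: 'c' x 1 (positions 13-13)
Total groups: 5

5


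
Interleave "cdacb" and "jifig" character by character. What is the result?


Interleaving "cdacb" and "jifig":
  Position 0: 'c' from first, 'j' from second => "cj"
  Position 1: 'd' from first, 'i' from second => "di"
  Position 2: 'a' from first, 'f' from second => "af"
  Position 3: 'c' from first, 'i' from second => "ci"
  Position 4: 'b' from first, 'g' from second => "bg"
Result: cjdiafcibg

cjdiafcibg


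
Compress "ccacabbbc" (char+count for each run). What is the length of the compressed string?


Input: ccacabbbc
Runs:
  'c' x 2 => "c2"
  'a' x 1 => "a1"
  'c' x 1 => "c1"
  'a' x 1 => "a1"
  'b' x 3 => "b3"
  'c' x 1 => "c1"
Compressed: "c2a1c1a1b3c1"
Compressed length: 12

12


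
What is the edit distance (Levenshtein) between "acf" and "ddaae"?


Computing edit distance: "acf" -> "ddaae"
DP table:
           d    d    a    a    e
      0    1    2    3    4    5
  a   1    1    2    2    3    4
  c   2    2    2    3    3    4
  f   3    3    3    3    4    4
Edit distance = dp[3][5] = 4

4


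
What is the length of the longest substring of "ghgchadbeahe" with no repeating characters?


Input: "ghgchadbeahe"
Sliding window (track last position of each char):
  Position 0 ('g'): window [0,0] length 1 -- new best
  Position 1 ('h'): window [0,1] length 2 -- new best
  Position 2 ('g'): repeat (last at 0), move window start to 1
  Position 2 ('g'): window [1,2] length 2
  Position 3 ('c'): window [1,3] length 3 -- new best
  Position 4 ('h'): repeat (last at 1), move window start to 2
  Position 4 ('h'): window [2,4] length 3
  Position 5 ('a'): window [2,5] length 4 -- new best
  Position 6 ('d'): window [2,6] length 5 -- new best
  Position 7 ('b'): window [2,7] length 6 -- new best
  Position 8 ('e'): window [2,8] length 7 -- new best
  Position 9 ('a'): repeat (last at 5), move window start to 6
  Position 9 ('a'): window [6,9] length 4
  Position 10 ('h'): window [6,10] length 5
  Position 11 ('e'): repeat (last at 8), move window start to 9
  Position 11 ('e'): window [9,11] length 3
Longest substring with no repeats: "gchadbe" with length 7

7


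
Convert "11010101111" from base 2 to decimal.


Input: "11010101111" in base 2
Positional expansion:
  Digit '1' (value 1) x 2^10 = 1024
  Digit '1' (value 1) x 2^9 = 512
  Digit '0' (value 0) x 2^8 = 0
  Digit '1' (value 1) x 2^7 = 128
  Digit '0' (value 0) x 2^6 = 0
  Digit '1' (value 1) x 2^5 = 32
  Digit '0' (value 0) x 2^4 = 0
  Digit '1' (value 1) x 2^3 = 8
  Digit '1' (value 1) x 2^2 = 4
  Digit '1' (value 1) x 2^1 = 2
  Digit '1' (value 1) x 2^0 = 1
Sum = 1711

1711


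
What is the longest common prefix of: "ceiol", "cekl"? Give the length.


Words: ceiol, cekl
  Position 0: all 'c' => match
  Position 1: all 'e' => match
  Position 2: ('i', 'k') => mismatch, stop
LCP = "ce" (length 2)

2


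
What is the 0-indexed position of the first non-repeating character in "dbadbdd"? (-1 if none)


Input: dbadbdd
Character frequencies:
  'a': 1
  'b': 2
  'd': 4
Scanning left to right for freq == 1:
  Position 0 ('d'): freq=4, skip
  Position 1 ('b'): freq=2, skip
  Position 2 ('a'): unique! => answer = 2

2


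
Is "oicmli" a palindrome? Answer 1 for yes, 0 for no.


Input: oicmli
Reversed: ilmcio
  Compare pos 0 ('o') with pos 5 ('i'): MISMATCH
  Compare pos 1 ('i') with pos 4 ('l'): MISMATCH
  Compare pos 2 ('c') with pos 3 ('m'): MISMATCH
Result: not a palindrome

0


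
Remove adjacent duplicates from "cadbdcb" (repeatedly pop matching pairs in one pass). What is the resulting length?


Input: cadbdcb
Stack-based adjacent duplicate removal:
  Read 'c': push. Stack: c
  Read 'a': push. Stack: ca
  Read 'd': push. Stack: cad
  Read 'b': push. Stack: cadb
  Read 'd': push. Stack: cadbd
  Read 'c': push. Stack: cadbdc
  Read 'b': push. Stack: cadbdcb
Final stack: "cadbdcb" (length 7)

7


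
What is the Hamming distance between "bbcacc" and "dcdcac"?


Comparing "bbcacc" and "dcdcac" position by position:
  Position 0: 'b' vs 'd' => differ
  Position 1: 'b' vs 'c' => differ
  Position 2: 'c' vs 'd' => differ
  Position 3: 'a' vs 'c' => differ
  Position 4: 'c' vs 'a' => differ
  Position 5: 'c' vs 'c' => same
Total differences (Hamming distance): 5

5


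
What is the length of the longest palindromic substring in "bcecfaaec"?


Input: "bcecfaaec"
Checking substrings for palindromes:
  [1:4] "cec" (len 3) => palindrome
  [5:7] "aa" (len 2) => palindrome
Longest palindromic substring: "cec" with length 3

3


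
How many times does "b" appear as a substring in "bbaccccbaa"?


Searching for "b" in "bbaccccbaa"
Scanning each position:
  Position 0: "b" => MATCH
  Position 1: "b" => MATCH
  Position 2: "a" => no
  Position 3: "c" => no
  Position 4: "c" => no
  Position 5: "c" => no
  Position 6: "c" => no
  Position 7: "b" => MATCH
  Position 8: "a" => no
  Position 9: "a" => no
Total occurrences: 3

3


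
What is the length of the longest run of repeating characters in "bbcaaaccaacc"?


Input: "bbcaaaccaacc"
Scanning for longest run:
  Position 1 ('b'): continues run of 'b', length=2
  Position 2 ('c'): new char, reset run to 1
  Position 3 ('a'): new char, reset run to 1
  Position 4 ('a'): continues run of 'a', length=2
  Position 5 ('a'): continues run of 'a', length=3
  Position 6 ('c'): new char, reset run to 1
  Position 7 ('c'): continues run of 'c', length=2
  Position 8 ('a'): new char, reset run to 1
  Position 9 ('a'): continues run of 'a', length=2
  Position 10 ('c'): new char, reset run to 1
  Position 11 ('c'): continues run of 'c', length=2
Longest run: 'a' with length 3

3


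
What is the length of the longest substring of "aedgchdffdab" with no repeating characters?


Input: "aedgchdffdab"
Sliding window (track last position of each char):
  Position 0 ('a'): window [0,0] length 1 -- new best
  Position 1 ('e'): window [0,1] length 2 -- new best
  Position 2 ('d'): window [0,2] length 3 -- new best
  Position 3 ('g'): window [0,3] length 4 -- new best
  Position 4 ('c'): window [0,4] length 5 -- new best
  Position 5 ('h'): window [0,5] length 6 -- new best
  Position 6 ('d'): repeat (last at 2), move window start to 3
  Position 6 ('d'): window [3,6] length 4
  Position 7 ('f'): window [3,7] length 5
  Position 8 ('f'): repeat (last at 7), move window start to 8
  Position 8 ('f'): window [8,8] length 1
  Position 9 ('d'): window [8,9] length 2
  Position 10 ('a'): window [8,10] length 3
  Position 11 ('b'): window [8,11] length 4
Longest substring with no repeats: "aedgch" with length 6

6


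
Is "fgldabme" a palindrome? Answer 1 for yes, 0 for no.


Input: fgldabme
Reversed: embadlgf
  Compare pos 0 ('f') with pos 7 ('e'): MISMATCH
  Compare pos 1 ('g') with pos 6 ('m'): MISMATCH
  Compare pos 2 ('l') with pos 5 ('b'): MISMATCH
  Compare pos 3 ('d') with pos 4 ('a'): MISMATCH
Result: not a palindrome

0


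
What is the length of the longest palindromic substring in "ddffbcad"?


Input: "ddffbcad"
Checking substrings for palindromes:
  [0:2] "dd" (len 2) => palindrome
  [2:4] "ff" (len 2) => palindrome
Longest palindromic substring: "dd" with length 2

2


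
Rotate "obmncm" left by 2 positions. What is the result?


Input: "obmncm", rotate left by 2
First 2 characters: "ob"
Remaining characters: "mncm"
Concatenate remaining + first: "mncm" + "ob" = "mncmob"

mncmob


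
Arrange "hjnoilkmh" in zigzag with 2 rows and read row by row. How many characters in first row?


Zigzag "hjnoilkmh" into 2 rows:
Placing characters:
  'h' => row 0
  'j' => row 1
  'n' => row 0
  'o' => row 1
  'i' => row 0
  'l' => row 1
  'k' => row 0
  'm' => row 1
  'h' => row 0
Rows:
  Row 0: "hnikh"
  Row 1: "jolm"
First row length: 5

5


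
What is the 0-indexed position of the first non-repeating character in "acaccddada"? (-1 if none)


Input: acaccddada
Character frequencies:
  'a': 4
  'c': 3
  'd': 3
Scanning left to right for freq == 1:
  Position 0 ('a'): freq=4, skip
  Position 1 ('c'): freq=3, skip
  Position 2 ('a'): freq=4, skip
  Position 3 ('c'): freq=3, skip
  Position 4 ('c'): freq=3, skip
  Position 5 ('d'): freq=3, skip
  Position 6 ('d'): freq=3, skip
  Position 7 ('a'): freq=4, skip
  Position 8 ('d'): freq=3, skip
  Position 9 ('a'): freq=4, skip
  No unique character found => answer = -1

-1


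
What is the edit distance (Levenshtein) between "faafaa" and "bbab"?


Computing edit distance: "faafaa" -> "bbab"
DP table:
           b    b    a    b
      0    1    2    3    4
  f   1    1    2    3    4
  a   2    2    2    2    3
  a   3    3    3    2    3
  f   4    4    4    3    3
  a   5    5    5    4    4
  a   6    6    6    5    5
Edit distance = dp[6][4] = 5

5


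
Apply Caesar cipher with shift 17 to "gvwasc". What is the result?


Caesar cipher: shift "gvwasc" by 17
  'g' (pos 6) + 17 = pos 23 = 'x'
  'v' (pos 21) + 17 = pos 12 = 'm'
  'w' (pos 22) + 17 = pos 13 = 'n'
  'a' (pos 0) + 17 = pos 17 = 'r'
  's' (pos 18) + 17 = pos 9 = 'j'
  'c' (pos 2) + 17 = pos 19 = 't'
Result: xmnrjt

xmnrjt


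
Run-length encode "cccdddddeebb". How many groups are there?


Input: cccdddddeebb
Scanning for consecutive runs:
  Group 1: 'c' x 3 (positions 0-2)
  Group 2: 'd' x 5 (positions 3-7)
  Group 3: 'e' x 2 (positions 8-9)
  Group 4: 'b' x 2 (positions 10-11)
Total groups: 4

4


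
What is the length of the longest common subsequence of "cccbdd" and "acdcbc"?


LCS of "cccbdd" and "acdcbc"
DP table:
           a    c    d    c    b    c
      0    0    0    0    0    0    0
  c   0    0    1    1    1    1    1
  c   0    0    1    1    2    2    2
  c   0    0    1    1    2    2    3
  b   0    0    1    1    2    3    3
  d   0    0    1    2    2    3    3
  d   0    0    1    2    2    3    3
LCS length = dp[6][6] = 3

3


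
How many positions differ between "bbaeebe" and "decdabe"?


Comparing "bbaeebe" and "decdabe" position by position:
  Position 0: 'b' vs 'd' => DIFFER
  Position 1: 'b' vs 'e' => DIFFER
  Position 2: 'a' vs 'c' => DIFFER
  Position 3: 'e' vs 'd' => DIFFER
  Position 4: 'e' vs 'a' => DIFFER
  Position 5: 'b' vs 'b' => same
  Position 6: 'e' vs 'e' => same
Positions that differ: 5

5


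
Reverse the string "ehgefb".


Input: ehgefb
Reading characters right to left:
  Position 5: 'b'
  Position 4: 'f'
  Position 3: 'e'
  Position 2: 'g'
  Position 1: 'h'
  Position 0: 'e'
Reversed: bfeghe

bfeghe


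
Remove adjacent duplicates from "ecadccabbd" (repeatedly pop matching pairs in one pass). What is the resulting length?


Input: ecadccabbd
Stack-based adjacent duplicate removal:
  Read 'e': push. Stack: e
  Read 'c': push. Stack: ec
  Read 'a': push. Stack: eca
  Read 'd': push. Stack: ecad
  Read 'c': push. Stack: ecadc
  Read 'c': matches stack top 'c' => pop. Stack: ecad
  Read 'a': push. Stack: ecada
  Read 'b': push. Stack: ecadab
  Read 'b': matches stack top 'b' => pop. Stack: ecada
  Read 'd': push. Stack: ecadad
Final stack: "ecadad" (length 6)

6


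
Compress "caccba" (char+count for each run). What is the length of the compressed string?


Input: caccba
Runs:
  'c' x 1 => "c1"
  'a' x 1 => "a1"
  'c' x 2 => "c2"
  'b' x 1 => "b1"
  'a' x 1 => "a1"
Compressed: "c1a1c2b1a1"
Compressed length: 10

10


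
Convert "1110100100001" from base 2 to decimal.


Input: "1110100100001" in base 2
Positional expansion:
  Digit '1' (value 1) x 2^12 = 4096
  Digit '1' (value 1) x 2^11 = 2048
  Digit '1' (value 1) x 2^10 = 1024
  Digit '0' (value 0) x 2^9 = 0
  Digit '1' (value 1) x 2^8 = 256
  Digit '0' (value 0) x 2^7 = 0
  Digit '0' (value 0) x 2^6 = 0
  Digit '1' (value 1) x 2^5 = 32
  Digit '0' (value 0) x 2^4 = 0
  Digit '0' (value 0) x 2^3 = 0
  Digit '0' (value 0) x 2^2 = 0
  Digit '0' (value 0) x 2^1 = 0
  Digit '1' (value 1) x 2^0 = 1
Sum = 7457

7457


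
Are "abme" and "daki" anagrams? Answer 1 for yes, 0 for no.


Strings: "abme", "daki"
Sorted first:  abem
Sorted second: adik
Differ at position 1: 'b' vs 'd' => not anagrams

0


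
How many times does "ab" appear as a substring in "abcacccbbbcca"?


Searching for "ab" in "abcacccbbbcca"
Scanning each position:
  Position 0: "ab" => MATCH
  Position 1: "bc" => no
  Position 2: "ca" => no
  Position 3: "ac" => no
  Position 4: "cc" => no
  Position 5: "cc" => no
  Position 6: "cb" => no
  Position 7: "bb" => no
  Position 8: "bb" => no
  Position 9: "bc" => no
  Position 10: "cc" => no
  Position 11: "ca" => no
Total occurrences: 1

1


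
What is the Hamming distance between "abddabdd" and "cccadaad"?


Comparing "abddabdd" and "cccadaad" position by position:
  Position 0: 'a' vs 'c' => differ
  Position 1: 'b' vs 'c' => differ
  Position 2: 'd' vs 'c' => differ
  Position 3: 'd' vs 'a' => differ
  Position 4: 'a' vs 'd' => differ
  Position 5: 'b' vs 'a' => differ
  Position 6: 'd' vs 'a' => differ
  Position 7: 'd' vs 'd' => same
Total differences (Hamming distance): 7

7


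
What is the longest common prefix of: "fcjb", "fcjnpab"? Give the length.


Words: fcjb, fcjnpab
  Position 0: all 'f' => match
  Position 1: all 'c' => match
  Position 2: all 'j' => match
  Position 3: ('b', 'n') => mismatch, stop
LCP = "fcj" (length 3)

3


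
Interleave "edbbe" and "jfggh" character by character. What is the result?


Interleaving "edbbe" and "jfggh":
  Position 0: 'e' from first, 'j' from second => "ej"
  Position 1: 'd' from first, 'f' from second => "df"
  Position 2: 'b' from first, 'g' from second => "bg"
  Position 3: 'b' from first, 'g' from second => "bg"
  Position 4: 'e' from first, 'h' from second => "eh"
Result: ejdfbgbgeh

ejdfbgbgeh


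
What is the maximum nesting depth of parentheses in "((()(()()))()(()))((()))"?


Input: "((()(()()))()(()))((()))"
Tracking depth:
  Position 0 '(': depth becomes 1
  Position 1 '(': depth becomes 2
  Position 2 '(': depth becomes 3
  Position 3 ')': depth becomes 2
  Position 4 '(': depth becomes 3
  Position 5 '(': depth becomes 4
  Position 6 ')': depth becomes 3
  Position 7 '(': depth becomes 4
  Position 8 ')': depth becomes 3
  Position 9 ')': depth becomes 2
  Position 10 ')': depth becomes 1
  Position 11 '(': depth becomes 2
  Position 12 ')': depth becomes 1
  Position 13 '(': depth becomes 2
  Position 14 '(': depth becomes 3
  Position 15 ')': depth becomes 2
  Position 16 ')': depth becomes 1
  Position 17 ')': depth becomes 0
  Position 18 '(': depth becomes 1
  Position 19 '(': depth becomes 2
  Position 20 '(': depth becomes 3
  Position 21 ')': depth becomes 2
  Position 22 ')': depth becomes 1
  Position 23 ')': depth becomes 0
Maximum depth reached: 4

4


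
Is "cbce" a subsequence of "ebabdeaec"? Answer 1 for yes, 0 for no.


Check if "cbce" is a subsequence of "ebabdeaec"
Greedy scan:
  Position 0 ('e'): no match needed
  Position 1 ('b'): no match needed
  Position 2 ('a'): no match needed
  Position 3 ('b'): no match needed
  Position 4 ('d'): no match needed
  Position 5 ('e'): no match needed
  Position 6 ('a'): no match needed
  Position 7 ('e'): no match needed
  Position 8 ('c'): matches sub[0] = 'c'
Only matched 1/4 characters => not a subsequence

0


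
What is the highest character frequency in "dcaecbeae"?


Input: dcaecbeae
Character counts:
  'a': 2
  'b': 1
  'c': 2
  'd': 1
  'e': 3
Maximum frequency: 3

3


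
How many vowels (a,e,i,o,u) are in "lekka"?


Input: lekka
Checking each character:
  'l' at position 0: consonant
  'e' at position 1: vowel (running total: 1)
  'k' at position 2: consonant
  'k' at position 3: consonant
  'a' at position 4: vowel (running total: 2)
Total vowels: 2

2


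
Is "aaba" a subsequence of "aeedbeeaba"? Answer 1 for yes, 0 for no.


Check if "aaba" is a subsequence of "aeedbeeaba"
Greedy scan:
  Position 0 ('a'): matches sub[0] = 'a'
  Position 1 ('e'): no match needed
  Position 2 ('e'): no match needed
  Position 3 ('d'): no match needed
  Position 4 ('b'): no match needed
  Position 5 ('e'): no match needed
  Position 6 ('e'): no match needed
  Position 7 ('a'): matches sub[1] = 'a'
  Position 8 ('b'): matches sub[2] = 'b'
  Position 9 ('a'): matches sub[3] = 'a'
All 4 characters matched => is a subsequence

1


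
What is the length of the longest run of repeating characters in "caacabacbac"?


Input: "caacabacbac"
Scanning for longest run:
  Position 1 ('a'): new char, reset run to 1
  Position 2 ('a'): continues run of 'a', length=2
  Position 3 ('c'): new char, reset run to 1
  Position 4 ('a'): new char, reset run to 1
  Position 5 ('b'): new char, reset run to 1
  Position 6 ('a'): new char, reset run to 1
  Position 7 ('c'): new char, reset run to 1
  Position 8 ('b'): new char, reset run to 1
  Position 9 ('a'): new char, reset run to 1
  Position 10 ('c'): new char, reset run to 1
Longest run: 'a' with length 2

2


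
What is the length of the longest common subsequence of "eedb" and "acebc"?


LCS of "eedb" and "acebc"
DP table:
           a    c    e    b    c
      0    0    0    0    0    0
  e   0    0    0    1    1    1
  e   0    0    0    1    1    1
  d   0    0    0    1    1    1
  b   0    0    0    1    2    2
LCS length = dp[4][5] = 2

2


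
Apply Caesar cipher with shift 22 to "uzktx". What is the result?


Caesar cipher: shift "uzktx" by 22
  'u' (pos 20) + 22 = pos 16 = 'q'
  'z' (pos 25) + 22 = pos 21 = 'v'
  'k' (pos 10) + 22 = pos 6 = 'g'
  't' (pos 19) + 22 = pos 15 = 'p'
  'x' (pos 23) + 22 = pos 19 = 't'
Result: qvgpt

qvgpt


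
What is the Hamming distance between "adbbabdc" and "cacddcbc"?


Comparing "adbbabdc" and "cacddcbc" position by position:
  Position 0: 'a' vs 'c' => differ
  Position 1: 'd' vs 'a' => differ
  Position 2: 'b' vs 'c' => differ
  Position 3: 'b' vs 'd' => differ
  Position 4: 'a' vs 'd' => differ
  Position 5: 'b' vs 'c' => differ
  Position 6: 'd' vs 'b' => differ
  Position 7: 'c' vs 'c' => same
Total differences (Hamming distance): 7

7


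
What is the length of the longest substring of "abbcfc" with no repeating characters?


Input: "abbcfc"
Sliding window (track last position of each char):
  Position 0 ('a'): window [0,0] length 1 -- new best
  Position 1 ('b'): window [0,1] length 2 -- new best
  Position 2 ('b'): repeat (last at 1), move window start to 2
  Position 2 ('b'): window [2,2] length 1
  Position 3 ('c'): window [2,3] length 2
  Position 4 ('f'): window [2,4] length 3 -- new best
  Position 5 ('c'): repeat (last at 3), move window start to 4
  Position 5 ('c'): window [4,5] length 2
Longest substring with no repeats: "bcf" with length 3

3


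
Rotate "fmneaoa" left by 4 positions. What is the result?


Input: "fmneaoa", rotate left by 4
First 4 characters: "fmne"
Remaining characters: "aoa"
Concatenate remaining + first: "aoa" + "fmne" = "aoafmne"

aoafmne


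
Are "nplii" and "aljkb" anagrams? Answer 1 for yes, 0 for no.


Strings: "nplii", "aljkb"
Sorted first:  iilnp
Sorted second: abjkl
Differ at position 0: 'i' vs 'a' => not anagrams

0


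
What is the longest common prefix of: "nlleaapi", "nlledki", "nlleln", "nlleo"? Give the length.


Words: nlleaapi, nlledki, nlleln, nlleo
  Position 0: all 'n' => match
  Position 1: all 'l' => match
  Position 2: all 'l' => match
  Position 3: all 'e' => match
  Position 4: ('a', 'd', 'l', 'o') => mismatch, stop
LCP = "nlle" (length 4)

4


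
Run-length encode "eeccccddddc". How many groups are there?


Input: eeccccddddc
Scanning for consecutive runs:
  Group 1: 'e' x 2 (positions 0-1)
  Group 2: 'c' x 4 (positions 2-5)
  Group 3: 'd' x 4 (positions 6-9)
  Group 4: 'c' x 1 (positions 10-10)
Total groups: 4

4


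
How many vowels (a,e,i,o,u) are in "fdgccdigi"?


Input: fdgccdigi
Checking each character:
  'f' at position 0: consonant
  'd' at position 1: consonant
  'g' at position 2: consonant
  'c' at position 3: consonant
  'c' at position 4: consonant
  'd' at position 5: consonant
  'i' at position 6: vowel (running total: 1)
  'g' at position 7: consonant
  'i' at position 8: vowel (running total: 2)
Total vowels: 2

2


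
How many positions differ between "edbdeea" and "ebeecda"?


Comparing "edbdeea" and "ebeecda" position by position:
  Position 0: 'e' vs 'e' => same
  Position 1: 'd' vs 'b' => DIFFER
  Position 2: 'b' vs 'e' => DIFFER
  Position 3: 'd' vs 'e' => DIFFER
  Position 4: 'e' vs 'c' => DIFFER
  Position 5: 'e' vs 'd' => DIFFER
  Position 6: 'a' vs 'a' => same
Positions that differ: 5

5


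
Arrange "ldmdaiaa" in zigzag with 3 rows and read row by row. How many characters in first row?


Zigzag "ldmdaiaa" into 3 rows:
Placing characters:
  'l' => row 0
  'd' => row 1
  'm' => row 2
  'd' => row 1
  'a' => row 0
  'i' => row 1
  'a' => row 2
  'a' => row 1
Rows:
  Row 0: "la"
  Row 1: "ddia"
  Row 2: "ma"
First row length: 2

2


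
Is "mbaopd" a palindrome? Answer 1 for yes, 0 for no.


Input: mbaopd
Reversed: dpoabm
  Compare pos 0 ('m') with pos 5 ('d'): MISMATCH
  Compare pos 1 ('b') with pos 4 ('p'): MISMATCH
  Compare pos 2 ('a') with pos 3 ('o'): MISMATCH
Result: not a palindrome

0


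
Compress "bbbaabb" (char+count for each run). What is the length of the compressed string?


Input: bbbaabb
Runs:
  'b' x 3 => "b3"
  'a' x 2 => "a2"
  'b' x 2 => "b2"
Compressed: "b3a2b2"
Compressed length: 6

6


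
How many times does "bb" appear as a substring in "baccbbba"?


Searching for "bb" in "baccbbba"
Scanning each position:
  Position 0: "ba" => no
  Position 1: "ac" => no
  Position 2: "cc" => no
  Position 3: "cb" => no
  Position 4: "bb" => MATCH
  Position 5: "bb" => MATCH
  Position 6: "ba" => no
Total occurrences: 2

2


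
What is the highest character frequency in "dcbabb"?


Input: dcbabb
Character counts:
  'a': 1
  'b': 3
  'c': 1
  'd': 1
Maximum frequency: 3

3


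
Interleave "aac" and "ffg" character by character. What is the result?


Interleaving "aac" and "ffg":
  Position 0: 'a' from first, 'f' from second => "af"
  Position 1: 'a' from first, 'f' from second => "af"
  Position 2: 'c' from first, 'g' from second => "cg"
Result: afafcg

afafcg


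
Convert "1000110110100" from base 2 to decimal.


Input: "1000110110100" in base 2
Positional expansion:
  Digit '1' (value 1) x 2^12 = 4096
  Digit '0' (value 0) x 2^11 = 0
  Digit '0' (value 0) x 2^10 = 0
  Digit '0' (value 0) x 2^9 = 0
  Digit '1' (value 1) x 2^8 = 256
  Digit '1' (value 1) x 2^7 = 128
  Digit '0' (value 0) x 2^6 = 0
  Digit '1' (value 1) x 2^5 = 32
  Digit '1' (value 1) x 2^4 = 16
  Digit '0' (value 0) x 2^3 = 0
  Digit '1' (value 1) x 2^2 = 4
  Digit '0' (value 0) x 2^1 = 0
  Digit '0' (value 0) x 2^0 = 0
Sum = 4532

4532


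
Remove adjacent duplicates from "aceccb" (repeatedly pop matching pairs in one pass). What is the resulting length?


Input: aceccb
Stack-based adjacent duplicate removal:
  Read 'a': push. Stack: a
  Read 'c': push. Stack: ac
  Read 'e': push. Stack: ace
  Read 'c': push. Stack: acec
  Read 'c': matches stack top 'c' => pop. Stack: ace
  Read 'b': push. Stack: aceb
Final stack: "aceb" (length 4)

4


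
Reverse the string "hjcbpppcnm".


Input: hjcbpppcnm
Reading characters right to left:
  Position 9: 'm'
  Position 8: 'n'
  Position 7: 'c'
  Position 6: 'p'
  Position 5: 'p'
  Position 4: 'p'
  Position 3: 'b'
  Position 2: 'c'
  Position 1: 'j'
  Position 0: 'h'
Reversed: mncpppbcjh

mncpppbcjh


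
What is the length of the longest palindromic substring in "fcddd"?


Input: "fcddd"
Checking substrings for palindromes:
  [2:5] "ddd" (len 3) => palindrome
  [2:4] "dd" (len 2) => palindrome
  [3:5] "dd" (len 2) => palindrome
Longest palindromic substring: "ddd" with length 3

3


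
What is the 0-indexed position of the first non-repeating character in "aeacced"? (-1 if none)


Input: aeacced
Character frequencies:
  'a': 2
  'c': 2
  'd': 1
  'e': 2
Scanning left to right for freq == 1:
  Position 0 ('a'): freq=2, skip
  Position 1 ('e'): freq=2, skip
  Position 2 ('a'): freq=2, skip
  Position 3 ('c'): freq=2, skip
  Position 4 ('c'): freq=2, skip
  Position 5 ('e'): freq=2, skip
  Position 6 ('d'): unique! => answer = 6

6


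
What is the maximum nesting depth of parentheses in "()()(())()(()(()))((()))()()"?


Input: "()()(())()(()(()))((()))()()"
Tracking depth:
  Position 0 '(': depth becomes 1
  Position 1 ')': depth becomes 0
  Position 2 '(': depth becomes 1
  Position 3 ')': depth becomes 0
  Position 4 '(': depth becomes 1
  Position 5 '(': depth becomes 2
  Position 6 ')': depth becomes 1
  Position 7 ')': depth becomes 0
  Position 8 '(': depth becomes 1
  Position 9 ')': depth becomes 0
  Position 10 '(': depth becomes 1
  Position 11 '(': depth becomes 2
  Position 12 ')': depth becomes 1
  Position 13 '(': depth becomes 2
  Position 14 '(': depth becomes 3
  Position 15 ')': depth becomes 2
  Position 16 ')': depth becomes 1
  Position 17 ')': depth becomes 0
  Position 18 '(': depth becomes 1
  Position 19 '(': depth becomes 2
  Position 20 '(': depth becomes 3
  Position 21 ')': depth becomes 2
  Position 22 ')': depth becomes 1
  Position 23 ')': depth becomes 0
  Position 24 '(': depth becomes 1
  Position 25 ')': depth becomes 0
  Position 26 '(': depth becomes 1
  Position 27 ')': depth becomes 0
Maximum depth reached: 3

3


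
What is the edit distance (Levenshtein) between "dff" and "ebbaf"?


Computing edit distance: "dff" -> "ebbaf"
DP table:
           e    b    b    a    f
      0    1    2    3    4    5
  d   1    1    2    3    4    5
  f   2    2    2    3    4    4
  f   3    3    3    3    4    4
Edit distance = dp[3][5] = 4

4


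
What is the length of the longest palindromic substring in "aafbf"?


Input: "aafbf"
Checking substrings for palindromes:
  [2:5] "fbf" (len 3) => palindrome
  [0:2] "aa" (len 2) => palindrome
Longest palindromic substring: "fbf" with length 3

3


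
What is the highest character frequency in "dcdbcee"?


Input: dcdbcee
Character counts:
  'b': 1
  'c': 2
  'd': 2
  'e': 2
Maximum frequency: 2

2


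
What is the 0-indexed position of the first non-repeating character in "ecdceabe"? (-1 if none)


Input: ecdceabe
Character frequencies:
  'a': 1
  'b': 1
  'c': 2
  'd': 1
  'e': 3
Scanning left to right for freq == 1:
  Position 0 ('e'): freq=3, skip
  Position 1 ('c'): freq=2, skip
  Position 2 ('d'): unique! => answer = 2

2


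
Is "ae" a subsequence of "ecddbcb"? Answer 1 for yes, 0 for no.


Check if "ae" is a subsequence of "ecddbcb"
Greedy scan:
  Position 0 ('e'): no match needed
  Position 1 ('c'): no match needed
  Position 2 ('d'): no match needed
  Position 3 ('d'): no match needed
  Position 4 ('b'): no match needed
  Position 5 ('c'): no match needed
  Position 6 ('b'): no match needed
Only matched 0/2 characters => not a subsequence

0


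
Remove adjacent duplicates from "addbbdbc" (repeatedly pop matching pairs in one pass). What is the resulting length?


Input: addbbdbc
Stack-based adjacent duplicate removal:
  Read 'a': push. Stack: a
  Read 'd': push. Stack: ad
  Read 'd': matches stack top 'd' => pop. Stack: a
  Read 'b': push. Stack: ab
  Read 'b': matches stack top 'b' => pop. Stack: a
  Read 'd': push. Stack: ad
  Read 'b': push. Stack: adb
  Read 'c': push. Stack: adbc
Final stack: "adbc" (length 4)

4


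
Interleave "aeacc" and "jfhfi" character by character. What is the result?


Interleaving "aeacc" and "jfhfi":
  Position 0: 'a' from first, 'j' from second => "aj"
  Position 1: 'e' from first, 'f' from second => "ef"
  Position 2: 'a' from first, 'h' from second => "ah"
  Position 3: 'c' from first, 'f' from second => "cf"
  Position 4: 'c' from first, 'i' from second => "ci"
Result: ajefahcfci

ajefahcfci


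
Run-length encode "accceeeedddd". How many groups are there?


Input: accceeeedddd
Scanning for consecutive runs:
  Group 1: 'a' x 1 (positions 0-0)
  Group 2: 'c' x 3 (positions 1-3)
  Group 3: 'e' x 4 (positions 4-7)
  Group 4: 'd' x 4 (positions 8-11)
Total groups: 4

4


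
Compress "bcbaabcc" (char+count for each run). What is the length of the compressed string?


Input: bcbaabcc
Runs:
  'b' x 1 => "b1"
  'c' x 1 => "c1"
  'b' x 1 => "b1"
  'a' x 2 => "a2"
  'b' x 1 => "b1"
  'c' x 2 => "c2"
Compressed: "b1c1b1a2b1c2"
Compressed length: 12

12


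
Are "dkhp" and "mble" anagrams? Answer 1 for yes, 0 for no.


Strings: "dkhp", "mble"
Sorted first:  dhkp
Sorted second: belm
Differ at position 0: 'd' vs 'b' => not anagrams

0


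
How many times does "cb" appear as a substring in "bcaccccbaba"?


Searching for "cb" in "bcaccccbaba"
Scanning each position:
  Position 0: "bc" => no
  Position 1: "ca" => no
  Position 2: "ac" => no
  Position 3: "cc" => no
  Position 4: "cc" => no
  Position 5: "cc" => no
  Position 6: "cb" => MATCH
  Position 7: "ba" => no
  Position 8: "ab" => no
  Position 9: "ba" => no
Total occurrences: 1

1


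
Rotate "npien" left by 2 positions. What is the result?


Input: "npien", rotate left by 2
First 2 characters: "np"
Remaining characters: "ien"
Concatenate remaining + first: "ien" + "np" = "iennp"

iennp


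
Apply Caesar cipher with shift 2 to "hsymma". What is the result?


Caesar cipher: shift "hsymma" by 2
  'h' (pos 7) + 2 = pos 9 = 'j'
  's' (pos 18) + 2 = pos 20 = 'u'
  'y' (pos 24) + 2 = pos 0 = 'a'
  'm' (pos 12) + 2 = pos 14 = 'o'
  'm' (pos 12) + 2 = pos 14 = 'o'
  'a' (pos 0) + 2 = pos 2 = 'c'
Result: juaooc

juaooc


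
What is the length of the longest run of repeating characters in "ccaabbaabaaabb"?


Input: "ccaabbaabaaabb"
Scanning for longest run:
  Position 1 ('c'): continues run of 'c', length=2
  Position 2 ('a'): new char, reset run to 1
  Position 3 ('a'): continues run of 'a', length=2
  Position 4 ('b'): new char, reset run to 1
  Position 5 ('b'): continues run of 'b', length=2
  Position 6 ('a'): new char, reset run to 1
  Position 7 ('a'): continues run of 'a', length=2
  Position 8 ('b'): new char, reset run to 1
  Position 9 ('a'): new char, reset run to 1
  Position 10 ('a'): continues run of 'a', length=2
  Position 11 ('a'): continues run of 'a', length=3
  Position 12 ('b'): new char, reset run to 1
  Position 13 ('b'): continues run of 'b', length=2
Longest run: 'a' with length 3

3


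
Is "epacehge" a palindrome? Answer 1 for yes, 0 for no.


Input: epacehge
Reversed: eghecape
  Compare pos 0 ('e') with pos 7 ('e'): match
  Compare pos 1 ('p') with pos 6 ('g'): MISMATCH
  Compare pos 2 ('a') with pos 5 ('h'): MISMATCH
  Compare pos 3 ('c') with pos 4 ('e'): MISMATCH
Result: not a palindrome

0


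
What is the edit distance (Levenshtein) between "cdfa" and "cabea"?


Computing edit distance: "cdfa" -> "cabea"
DP table:
           c    a    b    e    a
      0    1    2    3    4    5
  c   1    0    1    2    3    4
  d   2    1    1    2    3    4
  f   3    2    2    2    3    4
  a   4    3    2    3    3    3
Edit distance = dp[4][5] = 3

3


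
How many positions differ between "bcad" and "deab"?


Comparing "bcad" and "deab" position by position:
  Position 0: 'b' vs 'd' => DIFFER
  Position 1: 'c' vs 'e' => DIFFER
  Position 2: 'a' vs 'a' => same
  Position 3: 'd' vs 'b' => DIFFER
Positions that differ: 3

3


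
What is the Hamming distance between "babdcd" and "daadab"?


Comparing "babdcd" and "daadab" position by position:
  Position 0: 'b' vs 'd' => differ
  Position 1: 'a' vs 'a' => same
  Position 2: 'b' vs 'a' => differ
  Position 3: 'd' vs 'd' => same
  Position 4: 'c' vs 'a' => differ
  Position 5: 'd' vs 'b' => differ
Total differences (Hamming distance): 4

4


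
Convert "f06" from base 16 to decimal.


Input: "f06" in base 16
Positional expansion:
  Digit 'f' (value 15) x 16^2 = 3840
  Digit '0' (value 0) x 16^1 = 0
  Digit '6' (value 6) x 16^0 = 6
Sum = 3846

3846


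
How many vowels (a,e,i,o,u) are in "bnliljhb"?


Input: bnliljhb
Checking each character:
  'b' at position 0: consonant
  'n' at position 1: consonant
  'l' at position 2: consonant
  'i' at position 3: vowel (running total: 1)
  'l' at position 4: consonant
  'j' at position 5: consonant
  'h' at position 6: consonant
  'b' at position 7: consonant
Total vowels: 1

1


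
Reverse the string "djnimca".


Input: djnimca
Reading characters right to left:
  Position 6: 'a'
  Position 5: 'c'
  Position 4: 'm'
  Position 3: 'i'
  Position 2: 'n'
  Position 1: 'j'
  Position 0: 'd'
Reversed: acminjd

acminjd


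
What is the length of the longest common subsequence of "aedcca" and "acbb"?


LCS of "aedcca" and "acbb"
DP table:
           a    c    b    b
      0    0    0    0    0
  a   0    1    1    1    1
  e   0    1    1    1    1
  d   0    1    1    1    1
  c   0    1    2    2    2
  c   0    1    2    2    2
  a   0    1    2    2    2
LCS length = dp[6][4] = 2

2


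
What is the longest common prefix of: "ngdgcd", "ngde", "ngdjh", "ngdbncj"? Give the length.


Words: ngdgcd, ngde, ngdjh, ngdbncj
  Position 0: all 'n' => match
  Position 1: all 'g' => match
  Position 2: all 'd' => match
  Position 3: ('g', 'e', 'j', 'b') => mismatch, stop
LCP = "ngd" (length 3)

3


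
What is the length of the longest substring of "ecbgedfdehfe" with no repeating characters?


Input: "ecbgedfdehfe"
Sliding window (track last position of each char):
  Position 0 ('e'): window [0,0] length 1 -- new best
  Position 1 ('c'): window [0,1] length 2 -- new best
  Position 2 ('b'): window [0,2] length 3 -- new best
  Position 3 ('g'): window [0,3] length 4 -- new best
  Position 4 ('e'): repeat (last at 0), move window start to 1
  Position 4 ('e'): window [1,4] length 4
  Position 5 ('d'): window [1,5] length 5 -- new best
  Position 6 ('f'): window [1,6] length 6 -- new best
  Position 7 ('d'): repeat (last at 5), move window start to 6
  Position 7 ('d'): window [6,7] length 2
  Position 8 ('e'): window [6,8] length 3
  Position 9 ('h'): window [6,9] length 4
  Position 10 ('f'): repeat (last at 6), move window start to 7
  Position 10 ('f'): window [7,10] length 4
  Position 11 ('e'): repeat (last at 8), move window start to 9
  Position 11 ('e'): window [9,11] length 3
Longest substring with no repeats: "cbgedf" with length 6

6


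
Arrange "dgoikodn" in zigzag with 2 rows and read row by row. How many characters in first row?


Zigzag "dgoikodn" into 2 rows:
Placing characters:
  'd' => row 0
  'g' => row 1
  'o' => row 0
  'i' => row 1
  'k' => row 0
  'o' => row 1
  'd' => row 0
  'n' => row 1
Rows:
  Row 0: "dokd"
  Row 1: "gion"
First row length: 4

4


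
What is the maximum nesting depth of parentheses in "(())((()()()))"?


Input: "(())((()()()))"
Tracking depth:
  Position 0 '(': depth becomes 1
  Position 1 '(': depth becomes 2
  Position 2 ')': depth becomes 1
  Position 3 ')': depth becomes 0
  Position 4 '(': depth becomes 1
  Position 5 '(': depth becomes 2
  Position 6 '(': depth becomes 3
  Position 7 ')': depth becomes 2
  Position 8 '(': depth becomes 3
  Position 9 ')': depth becomes 2
  Position 10 '(': depth becomes 3
  Position 11 ')': depth becomes 2
  Position 12 ')': depth becomes 1
  Position 13 ')': depth becomes 0
Maximum depth reached: 3

3


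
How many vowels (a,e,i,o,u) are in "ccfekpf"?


Input: ccfekpf
Checking each character:
  'c' at position 0: consonant
  'c' at position 1: consonant
  'f' at position 2: consonant
  'e' at position 3: vowel (running total: 1)
  'k' at position 4: consonant
  'p' at position 5: consonant
  'f' at position 6: consonant
Total vowels: 1

1


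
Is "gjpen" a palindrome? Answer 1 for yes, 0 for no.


Input: gjpen
Reversed: nepjg
  Compare pos 0 ('g') with pos 4 ('n'): MISMATCH
  Compare pos 1 ('j') with pos 3 ('e'): MISMATCH
Result: not a palindrome

0


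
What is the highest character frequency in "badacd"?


Input: badacd
Character counts:
  'a': 2
  'b': 1
  'c': 1
  'd': 2
Maximum frequency: 2

2


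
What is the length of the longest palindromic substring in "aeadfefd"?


Input: "aeadfefd"
Checking substrings for palindromes:
  [3:8] "dfefd" (len 5) => palindrome
  [0:3] "aea" (len 3) => palindrome
  [4:7] "fef" (len 3) => palindrome
Longest palindromic substring: "dfefd" with length 5

5


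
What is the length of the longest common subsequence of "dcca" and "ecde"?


LCS of "dcca" and "ecde"
DP table:
           e    c    d    e
      0    0    0    0    0
  d   0    0    0    1    1
  c   0    0    1    1    1
  c   0    0    1    1    1
  a   0    0    1    1    1
LCS length = dp[4][4] = 1

1
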